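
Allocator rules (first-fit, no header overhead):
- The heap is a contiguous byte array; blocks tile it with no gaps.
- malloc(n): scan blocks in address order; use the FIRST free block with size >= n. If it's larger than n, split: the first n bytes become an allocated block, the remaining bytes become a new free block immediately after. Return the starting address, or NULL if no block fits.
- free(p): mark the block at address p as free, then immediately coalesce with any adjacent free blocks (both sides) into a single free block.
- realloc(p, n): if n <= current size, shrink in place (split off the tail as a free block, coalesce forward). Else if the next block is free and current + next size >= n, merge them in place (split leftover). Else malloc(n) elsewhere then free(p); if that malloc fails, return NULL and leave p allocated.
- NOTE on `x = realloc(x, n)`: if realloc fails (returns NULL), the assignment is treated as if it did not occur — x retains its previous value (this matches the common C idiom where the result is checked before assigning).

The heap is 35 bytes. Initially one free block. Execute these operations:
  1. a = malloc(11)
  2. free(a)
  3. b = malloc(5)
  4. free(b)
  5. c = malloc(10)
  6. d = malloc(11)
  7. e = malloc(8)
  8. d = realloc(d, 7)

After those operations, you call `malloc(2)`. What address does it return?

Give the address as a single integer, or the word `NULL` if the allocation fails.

Answer: 17

Derivation:
Op 1: a = malloc(11) -> a = 0; heap: [0-10 ALLOC][11-34 FREE]
Op 2: free(a) -> (freed a); heap: [0-34 FREE]
Op 3: b = malloc(5) -> b = 0; heap: [0-4 ALLOC][5-34 FREE]
Op 4: free(b) -> (freed b); heap: [0-34 FREE]
Op 5: c = malloc(10) -> c = 0; heap: [0-9 ALLOC][10-34 FREE]
Op 6: d = malloc(11) -> d = 10; heap: [0-9 ALLOC][10-20 ALLOC][21-34 FREE]
Op 7: e = malloc(8) -> e = 21; heap: [0-9 ALLOC][10-20 ALLOC][21-28 ALLOC][29-34 FREE]
Op 8: d = realloc(d, 7) -> d = 10; heap: [0-9 ALLOC][10-16 ALLOC][17-20 FREE][21-28 ALLOC][29-34 FREE]
malloc(2): first-fit scan over [0-9 ALLOC][10-16 ALLOC][17-20 FREE][21-28 ALLOC][29-34 FREE] -> 17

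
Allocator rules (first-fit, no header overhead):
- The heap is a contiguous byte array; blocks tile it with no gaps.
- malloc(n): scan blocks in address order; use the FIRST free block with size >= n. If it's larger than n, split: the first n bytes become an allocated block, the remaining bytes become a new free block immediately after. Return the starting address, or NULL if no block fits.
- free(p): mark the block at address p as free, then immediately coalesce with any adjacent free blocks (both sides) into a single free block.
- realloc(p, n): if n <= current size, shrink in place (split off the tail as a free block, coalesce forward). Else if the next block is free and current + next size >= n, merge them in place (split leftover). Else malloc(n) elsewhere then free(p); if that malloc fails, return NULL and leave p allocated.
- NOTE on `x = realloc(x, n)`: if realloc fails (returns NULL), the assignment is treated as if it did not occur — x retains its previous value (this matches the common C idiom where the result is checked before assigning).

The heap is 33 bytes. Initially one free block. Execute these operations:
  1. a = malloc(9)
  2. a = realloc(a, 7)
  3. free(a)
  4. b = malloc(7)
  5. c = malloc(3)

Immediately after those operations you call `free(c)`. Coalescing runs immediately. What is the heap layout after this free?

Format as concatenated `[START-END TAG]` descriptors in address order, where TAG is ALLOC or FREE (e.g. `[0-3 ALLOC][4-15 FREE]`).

Answer: [0-6 ALLOC][7-32 FREE]

Derivation:
Op 1: a = malloc(9) -> a = 0; heap: [0-8 ALLOC][9-32 FREE]
Op 2: a = realloc(a, 7) -> a = 0; heap: [0-6 ALLOC][7-32 FREE]
Op 3: free(a) -> (freed a); heap: [0-32 FREE]
Op 4: b = malloc(7) -> b = 0; heap: [0-6 ALLOC][7-32 FREE]
Op 5: c = malloc(3) -> c = 7; heap: [0-6 ALLOC][7-9 ALLOC][10-32 FREE]
free(c): c = 7 -> block [7-9 ALLOC]; mark free, coalesce with adjacent free neighbors -> [0-6 ALLOC][7-32 FREE]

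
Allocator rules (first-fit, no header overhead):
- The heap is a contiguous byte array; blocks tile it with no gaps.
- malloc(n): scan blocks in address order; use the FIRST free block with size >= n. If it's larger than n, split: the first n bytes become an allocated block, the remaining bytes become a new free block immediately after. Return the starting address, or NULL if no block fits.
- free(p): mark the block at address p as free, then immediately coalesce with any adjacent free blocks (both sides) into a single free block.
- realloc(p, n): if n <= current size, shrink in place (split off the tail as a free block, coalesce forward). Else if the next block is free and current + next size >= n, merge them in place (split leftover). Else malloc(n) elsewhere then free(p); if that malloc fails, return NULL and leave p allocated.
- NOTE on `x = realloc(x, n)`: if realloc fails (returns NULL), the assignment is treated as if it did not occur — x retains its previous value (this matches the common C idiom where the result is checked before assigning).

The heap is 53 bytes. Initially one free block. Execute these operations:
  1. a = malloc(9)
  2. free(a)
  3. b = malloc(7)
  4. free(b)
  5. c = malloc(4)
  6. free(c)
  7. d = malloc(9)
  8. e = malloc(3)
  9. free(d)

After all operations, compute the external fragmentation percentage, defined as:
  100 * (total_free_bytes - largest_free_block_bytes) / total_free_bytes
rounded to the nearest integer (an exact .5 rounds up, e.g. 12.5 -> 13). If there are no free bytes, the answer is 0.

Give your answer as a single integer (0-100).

Answer: 18

Derivation:
Op 1: a = malloc(9) -> a = 0; heap: [0-8 ALLOC][9-52 FREE]
Op 2: free(a) -> (freed a); heap: [0-52 FREE]
Op 3: b = malloc(7) -> b = 0; heap: [0-6 ALLOC][7-52 FREE]
Op 4: free(b) -> (freed b); heap: [0-52 FREE]
Op 5: c = malloc(4) -> c = 0; heap: [0-3 ALLOC][4-52 FREE]
Op 6: free(c) -> (freed c); heap: [0-52 FREE]
Op 7: d = malloc(9) -> d = 0; heap: [0-8 ALLOC][9-52 FREE]
Op 8: e = malloc(3) -> e = 9; heap: [0-8 ALLOC][9-11 ALLOC][12-52 FREE]
Op 9: free(d) -> (freed d); heap: [0-8 FREE][9-11 ALLOC][12-52 FREE]
Free blocks: [9 41] total_free=50 largest=41 -> 100*(50-41)/50 = 900/50 = 18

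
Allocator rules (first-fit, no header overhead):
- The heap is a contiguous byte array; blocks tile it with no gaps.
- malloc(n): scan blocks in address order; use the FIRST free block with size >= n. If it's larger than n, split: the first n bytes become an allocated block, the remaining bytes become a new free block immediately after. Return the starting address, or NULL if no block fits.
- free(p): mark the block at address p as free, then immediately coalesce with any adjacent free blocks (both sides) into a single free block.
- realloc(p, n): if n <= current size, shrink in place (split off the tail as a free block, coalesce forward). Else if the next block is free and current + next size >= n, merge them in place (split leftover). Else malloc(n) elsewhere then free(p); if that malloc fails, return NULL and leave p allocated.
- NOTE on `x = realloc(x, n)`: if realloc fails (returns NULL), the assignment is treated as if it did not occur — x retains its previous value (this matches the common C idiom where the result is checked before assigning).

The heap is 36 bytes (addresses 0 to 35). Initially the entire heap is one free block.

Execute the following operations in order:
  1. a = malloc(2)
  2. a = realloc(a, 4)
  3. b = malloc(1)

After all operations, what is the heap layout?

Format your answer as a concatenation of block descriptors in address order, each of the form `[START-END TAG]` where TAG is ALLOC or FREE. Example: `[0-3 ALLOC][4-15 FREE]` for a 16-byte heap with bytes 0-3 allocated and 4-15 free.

Answer: [0-3 ALLOC][4-4 ALLOC][5-35 FREE]

Derivation:
Op 1: a = malloc(2) -> a = 0; heap: [0-1 ALLOC][2-35 FREE]
Op 2: a = realloc(a, 4) -> a = 0; heap: [0-3 ALLOC][4-35 FREE]
Op 3: b = malloc(1) -> b = 4; heap: [0-3 ALLOC][4-4 ALLOC][5-35 FREE]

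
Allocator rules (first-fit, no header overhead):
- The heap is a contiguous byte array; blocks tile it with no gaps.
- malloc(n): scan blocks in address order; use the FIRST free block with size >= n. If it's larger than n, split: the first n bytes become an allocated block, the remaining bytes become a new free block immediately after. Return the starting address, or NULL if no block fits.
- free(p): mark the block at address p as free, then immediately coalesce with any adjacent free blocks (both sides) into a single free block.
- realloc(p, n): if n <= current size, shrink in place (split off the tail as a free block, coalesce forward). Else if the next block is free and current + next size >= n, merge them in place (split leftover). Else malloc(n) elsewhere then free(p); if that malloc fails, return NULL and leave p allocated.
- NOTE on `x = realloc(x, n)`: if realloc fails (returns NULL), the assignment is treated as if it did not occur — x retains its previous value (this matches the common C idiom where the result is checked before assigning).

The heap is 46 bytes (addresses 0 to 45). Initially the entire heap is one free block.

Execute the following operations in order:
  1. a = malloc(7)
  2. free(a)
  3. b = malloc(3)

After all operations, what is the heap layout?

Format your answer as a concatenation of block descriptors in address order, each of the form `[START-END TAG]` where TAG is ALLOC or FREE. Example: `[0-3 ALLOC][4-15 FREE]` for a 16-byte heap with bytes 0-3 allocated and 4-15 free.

Op 1: a = malloc(7) -> a = 0; heap: [0-6 ALLOC][7-45 FREE]
Op 2: free(a) -> (freed a); heap: [0-45 FREE]
Op 3: b = malloc(3) -> b = 0; heap: [0-2 ALLOC][3-45 FREE]

Answer: [0-2 ALLOC][3-45 FREE]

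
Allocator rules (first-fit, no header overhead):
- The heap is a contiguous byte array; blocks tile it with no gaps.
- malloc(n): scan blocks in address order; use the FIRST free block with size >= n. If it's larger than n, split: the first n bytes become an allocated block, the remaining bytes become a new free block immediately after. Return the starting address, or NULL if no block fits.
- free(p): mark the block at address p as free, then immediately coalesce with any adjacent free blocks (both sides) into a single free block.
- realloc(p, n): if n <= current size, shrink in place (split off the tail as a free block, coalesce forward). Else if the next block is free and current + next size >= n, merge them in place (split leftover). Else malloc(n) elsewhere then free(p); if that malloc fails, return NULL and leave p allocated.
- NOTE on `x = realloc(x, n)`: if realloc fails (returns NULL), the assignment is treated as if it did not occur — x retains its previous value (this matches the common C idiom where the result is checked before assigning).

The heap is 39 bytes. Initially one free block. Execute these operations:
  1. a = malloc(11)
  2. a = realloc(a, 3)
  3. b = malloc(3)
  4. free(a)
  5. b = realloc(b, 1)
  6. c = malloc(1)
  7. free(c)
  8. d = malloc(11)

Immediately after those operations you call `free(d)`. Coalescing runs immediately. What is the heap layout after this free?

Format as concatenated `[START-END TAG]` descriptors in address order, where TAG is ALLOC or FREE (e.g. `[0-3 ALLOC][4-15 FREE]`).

Op 1: a = malloc(11) -> a = 0; heap: [0-10 ALLOC][11-38 FREE]
Op 2: a = realloc(a, 3) -> a = 0; heap: [0-2 ALLOC][3-38 FREE]
Op 3: b = malloc(3) -> b = 3; heap: [0-2 ALLOC][3-5 ALLOC][6-38 FREE]
Op 4: free(a) -> (freed a); heap: [0-2 FREE][3-5 ALLOC][6-38 FREE]
Op 5: b = realloc(b, 1) -> b = 3; heap: [0-2 FREE][3-3 ALLOC][4-38 FREE]
Op 6: c = malloc(1) -> c = 0; heap: [0-0 ALLOC][1-2 FREE][3-3 ALLOC][4-38 FREE]
Op 7: free(c) -> (freed c); heap: [0-2 FREE][3-3 ALLOC][4-38 FREE]
Op 8: d = malloc(11) -> d = 4; heap: [0-2 FREE][3-3 ALLOC][4-14 ALLOC][15-38 FREE]
free(d): d = 4 -> block [4-14 ALLOC]; mark free, coalesce with adjacent free neighbors -> [0-2 FREE][3-3 ALLOC][4-38 FREE]

Answer: [0-2 FREE][3-3 ALLOC][4-38 FREE]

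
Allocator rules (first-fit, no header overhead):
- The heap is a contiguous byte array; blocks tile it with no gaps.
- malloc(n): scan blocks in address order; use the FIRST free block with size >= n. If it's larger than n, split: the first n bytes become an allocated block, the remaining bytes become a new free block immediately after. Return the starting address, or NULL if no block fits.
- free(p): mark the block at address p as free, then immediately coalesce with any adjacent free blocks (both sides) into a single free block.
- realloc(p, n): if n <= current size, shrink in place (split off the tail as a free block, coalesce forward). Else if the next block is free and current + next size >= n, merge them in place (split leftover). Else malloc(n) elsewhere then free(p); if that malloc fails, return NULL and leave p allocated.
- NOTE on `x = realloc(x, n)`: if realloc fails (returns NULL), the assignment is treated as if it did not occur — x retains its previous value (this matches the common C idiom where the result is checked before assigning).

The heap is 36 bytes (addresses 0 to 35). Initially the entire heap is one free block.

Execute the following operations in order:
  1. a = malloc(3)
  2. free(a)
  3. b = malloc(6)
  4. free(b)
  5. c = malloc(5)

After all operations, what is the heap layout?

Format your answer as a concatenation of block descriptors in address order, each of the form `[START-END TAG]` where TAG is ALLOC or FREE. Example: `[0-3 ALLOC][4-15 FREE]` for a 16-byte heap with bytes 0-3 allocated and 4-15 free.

Op 1: a = malloc(3) -> a = 0; heap: [0-2 ALLOC][3-35 FREE]
Op 2: free(a) -> (freed a); heap: [0-35 FREE]
Op 3: b = malloc(6) -> b = 0; heap: [0-5 ALLOC][6-35 FREE]
Op 4: free(b) -> (freed b); heap: [0-35 FREE]
Op 5: c = malloc(5) -> c = 0; heap: [0-4 ALLOC][5-35 FREE]

Answer: [0-4 ALLOC][5-35 FREE]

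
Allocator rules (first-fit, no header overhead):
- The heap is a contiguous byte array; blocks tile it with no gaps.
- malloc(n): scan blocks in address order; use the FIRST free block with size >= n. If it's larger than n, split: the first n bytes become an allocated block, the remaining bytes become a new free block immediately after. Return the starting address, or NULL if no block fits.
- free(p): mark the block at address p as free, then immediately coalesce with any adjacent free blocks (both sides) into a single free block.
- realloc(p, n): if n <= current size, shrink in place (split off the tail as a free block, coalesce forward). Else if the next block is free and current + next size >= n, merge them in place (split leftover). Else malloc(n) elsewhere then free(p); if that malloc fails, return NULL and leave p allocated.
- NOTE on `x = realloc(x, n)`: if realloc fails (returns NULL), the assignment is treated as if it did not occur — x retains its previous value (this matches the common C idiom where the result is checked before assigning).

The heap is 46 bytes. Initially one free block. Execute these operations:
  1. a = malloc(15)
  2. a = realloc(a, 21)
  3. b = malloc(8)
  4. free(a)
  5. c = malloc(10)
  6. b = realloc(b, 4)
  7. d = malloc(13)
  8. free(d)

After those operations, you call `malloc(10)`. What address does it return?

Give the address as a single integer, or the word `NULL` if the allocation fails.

Answer: 10

Derivation:
Op 1: a = malloc(15) -> a = 0; heap: [0-14 ALLOC][15-45 FREE]
Op 2: a = realloc(a, 21) -> a = 0; heap: [0-20 ALLOC][21-45 FREE]
Op 3: b = malloc(8) -> b = 21; heap: [0-20 ALLOC][21-28 ALLOC][29-45 FREE]
Op 4: free(a) -> (freed a); heap: [0-20 FREE][21-28 ALLOC][29-45 FREE]
Op 5: c = malloc(10) -> c = 0; heap: [0-9 ALLOC][10-20 FREE][21-28 ALLOC][29-45 FREE]
Op 6: b = realloc(b, 4) -> b = 21; heap: [0-9 ALLOC][10-20 FREE][21-24 ALLOC][25-45 FREE]
Op 7: d = malloc(13) -> d = 25; heap: [0-9 ALLOC][10-20 FREE][21-24 ALLOC][25-37 ALLOC][38-45 FREE]
Op 8: free(d) -> (freed d); heap: [0-9 ALLOC][10-20 FREE][21-24 ALLOC][25-45 FREE]
malloc(10): first-fit scan over [0-9 ALLOC][10-20 FREE][21-24 ALLOC][25-45 FREE] -> 10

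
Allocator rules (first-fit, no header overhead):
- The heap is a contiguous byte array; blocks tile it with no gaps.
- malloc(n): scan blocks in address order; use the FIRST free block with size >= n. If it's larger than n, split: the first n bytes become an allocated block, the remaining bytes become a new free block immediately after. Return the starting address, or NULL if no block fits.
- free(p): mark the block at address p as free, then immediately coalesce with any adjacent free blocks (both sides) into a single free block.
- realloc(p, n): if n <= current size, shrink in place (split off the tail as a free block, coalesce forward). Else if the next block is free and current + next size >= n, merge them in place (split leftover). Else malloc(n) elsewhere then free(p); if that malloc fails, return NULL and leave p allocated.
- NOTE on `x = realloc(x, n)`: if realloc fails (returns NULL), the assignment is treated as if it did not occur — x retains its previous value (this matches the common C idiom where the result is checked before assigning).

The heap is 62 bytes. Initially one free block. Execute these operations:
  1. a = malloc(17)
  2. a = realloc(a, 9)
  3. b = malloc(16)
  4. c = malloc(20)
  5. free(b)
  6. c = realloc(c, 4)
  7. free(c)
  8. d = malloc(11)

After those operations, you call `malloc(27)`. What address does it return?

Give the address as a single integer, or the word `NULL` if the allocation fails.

Answer: 20

Derivation:
Op 1: a = malloc(17) -> a = 0; heap: [0-16 ALLOC][17-61 FREE]
Op 2: a = realloc(a, 9) -> a = 0; heap: [0-8 ALLOC][9-61 FREE]
Op 3: b = malloc(16) -> b = 9; heap: [0-8 ALLOC][9-24 ALLOC][25-61 FREE]
Op 4: c = malloc(20) -> c = 25; heap: [0-8 ALLOC][9-24 ALLOC][25-44 ALLOC][45-61 FREE]
Op 5: free(b) -> (freed b); heap: [0-8 ALLOC][9-24 FREE][25-44 ALLOC][45-61 FREE]
Op 6: c = realloc(c, 4) -> c = 25; heap: [0-8 ALLOC][9-24 FREE][25-28 ALLOC][29-61 FREE]
Op 7: free(c) -> (freed c); heap: [0-8 ALLOC][9-61 FREE]
Op 8: d = malloc(11) -> d = 9; heap: [0-8 ALLOC][9-19 ALLOC][20-61 FREE]
malloc(27): first-fit scan over [0-8 ALLOC][9-19 ALLOC][20-61 FREE] -> 20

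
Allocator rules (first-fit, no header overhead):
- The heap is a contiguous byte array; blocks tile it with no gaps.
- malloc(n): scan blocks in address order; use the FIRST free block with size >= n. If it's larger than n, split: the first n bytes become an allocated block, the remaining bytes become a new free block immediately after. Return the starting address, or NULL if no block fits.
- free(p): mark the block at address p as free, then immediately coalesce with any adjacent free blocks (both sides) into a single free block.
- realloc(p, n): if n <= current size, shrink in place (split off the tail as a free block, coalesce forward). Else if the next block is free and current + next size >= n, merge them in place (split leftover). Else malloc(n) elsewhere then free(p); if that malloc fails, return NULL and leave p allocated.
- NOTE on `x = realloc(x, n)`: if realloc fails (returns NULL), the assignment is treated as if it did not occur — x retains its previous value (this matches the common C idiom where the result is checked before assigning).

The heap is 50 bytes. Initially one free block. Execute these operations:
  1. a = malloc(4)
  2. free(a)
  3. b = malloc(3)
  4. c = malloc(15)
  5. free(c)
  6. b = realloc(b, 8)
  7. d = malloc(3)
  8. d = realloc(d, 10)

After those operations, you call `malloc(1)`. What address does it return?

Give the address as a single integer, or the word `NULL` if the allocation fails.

Op 1: a = malloc(4) -> a = 0; heap: [0-3 ALLOC][4-49 FREE]
Op 2: free(a) -> (freed a); heap: [0-49 FREE]
Op 3: b = malloc(3) -> b = 0; heap: [0-2 ALLOC][3-49 FREE]
Op 4: c = malloc(15) -> c = 3; heap: [0-2 ALLOC][3-17 ALLOC][18-49 FREE]
Op 5: free(c) -> (freed c); heap: [0-2 ALLOC][3-49 FREE]
Op 6: b = realloc(b, 8) -> b = 0; heap: [0-7 ALLOC][8-49 FREE]
Op 7: d = malloc(3) -> d = 8; heap: [0-7 ALLOC][8-10 ALLOC][11-49 FREE]
Op 8: d = realloc(d, 10) -> d = 8; heap: [0-7 ALLOC][8-17 ALLOC][18-49 FREE]
malloc(1): first-fit scan over [0-7 ALLOC][8-17 ALLOC][18-49 FREE] -> 18

Answer: 18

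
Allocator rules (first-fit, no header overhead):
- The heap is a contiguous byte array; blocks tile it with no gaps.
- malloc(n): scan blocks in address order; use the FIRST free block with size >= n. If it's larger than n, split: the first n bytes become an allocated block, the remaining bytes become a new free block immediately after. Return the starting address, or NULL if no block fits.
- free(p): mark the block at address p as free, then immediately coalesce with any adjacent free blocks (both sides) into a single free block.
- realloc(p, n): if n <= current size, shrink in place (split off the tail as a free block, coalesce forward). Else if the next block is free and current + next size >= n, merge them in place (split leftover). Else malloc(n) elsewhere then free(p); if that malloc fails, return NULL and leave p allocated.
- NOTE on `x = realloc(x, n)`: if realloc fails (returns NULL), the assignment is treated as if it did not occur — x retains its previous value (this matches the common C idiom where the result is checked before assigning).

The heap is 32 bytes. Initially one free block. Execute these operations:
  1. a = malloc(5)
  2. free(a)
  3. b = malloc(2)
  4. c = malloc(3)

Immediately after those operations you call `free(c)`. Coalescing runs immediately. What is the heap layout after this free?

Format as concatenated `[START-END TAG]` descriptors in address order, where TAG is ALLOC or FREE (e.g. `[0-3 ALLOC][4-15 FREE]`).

Answer: [0-1 ALLOC][2-31 FREE]

Derivation:
Op 1: a = malloc(5) -> a = 0; heap: [0-4 ALLOC][5-31 FREE]
Op 2: free(a) -> (freed a); heap: [0-31 FREE]
Op 3: b = malloc(2) -> b = 0; heap: [0-1 ALLOC][2-31 FREE]
Op 4: c = malloc(3) -> c = 2; heap: [0-1 ALLOC][2-4 ALLOC][5-31 FREE]
free(c): c = 2 -> block [2-4 ALLOC]; mark free, coalesce with adjacent free neighbors -> [0-1 ALLOC][2-31 FREE]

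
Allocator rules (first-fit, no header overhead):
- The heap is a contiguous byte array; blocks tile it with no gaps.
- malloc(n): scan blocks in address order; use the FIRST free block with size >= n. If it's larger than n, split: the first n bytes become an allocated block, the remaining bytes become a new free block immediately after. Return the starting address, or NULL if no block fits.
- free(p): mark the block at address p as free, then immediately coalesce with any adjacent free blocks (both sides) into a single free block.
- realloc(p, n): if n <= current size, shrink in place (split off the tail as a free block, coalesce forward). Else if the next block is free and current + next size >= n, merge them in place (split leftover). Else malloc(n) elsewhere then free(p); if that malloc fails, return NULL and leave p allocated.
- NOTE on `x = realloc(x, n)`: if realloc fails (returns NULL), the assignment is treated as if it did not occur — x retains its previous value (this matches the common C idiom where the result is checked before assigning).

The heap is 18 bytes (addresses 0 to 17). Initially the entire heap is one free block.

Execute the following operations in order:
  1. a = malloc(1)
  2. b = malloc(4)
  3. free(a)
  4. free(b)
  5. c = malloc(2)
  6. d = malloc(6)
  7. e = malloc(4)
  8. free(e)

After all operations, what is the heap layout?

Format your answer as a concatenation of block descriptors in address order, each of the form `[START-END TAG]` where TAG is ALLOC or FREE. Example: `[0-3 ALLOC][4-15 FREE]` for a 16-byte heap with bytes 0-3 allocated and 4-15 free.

Op 1: a = malloc(1) -> a = 0; heap: [0-0 ALLOC][1-17 FREE]
Op 2: b = malloc(4) -> b = 1; heap: [0-0 ALLOC][1-4 ALLOC][5-17 FREE]
Op 3: free(a) -> (freed a); heap: [0-0 FREE][1-4 ALLOC][5-17 FREE]
Op 4: free(b) -> (freed b); heap: [0-17 FREE]
Op 5: c = malloc(2) -> c = 0; heap: [0-1 ALLOC][2-17 FREE]
Op 6: d = malloc(6) -> d = 2; heap: [0-1 ALLOC][2-7 ALLOC][8-17 FREE]
Op 7: e = malloc(4) -> e = 8; heap: [0-1 ALLOC][2-7 ALLOC][8-11 ALLOC][12-17 FREE]
Op 8: free(e) -> (freed e); heap: [0-1 ALLOC][2-7 ALLOC][8-17 FREE]

Answer: [0-1 ALLOC][2-7 ALLOC][8-17 FREE]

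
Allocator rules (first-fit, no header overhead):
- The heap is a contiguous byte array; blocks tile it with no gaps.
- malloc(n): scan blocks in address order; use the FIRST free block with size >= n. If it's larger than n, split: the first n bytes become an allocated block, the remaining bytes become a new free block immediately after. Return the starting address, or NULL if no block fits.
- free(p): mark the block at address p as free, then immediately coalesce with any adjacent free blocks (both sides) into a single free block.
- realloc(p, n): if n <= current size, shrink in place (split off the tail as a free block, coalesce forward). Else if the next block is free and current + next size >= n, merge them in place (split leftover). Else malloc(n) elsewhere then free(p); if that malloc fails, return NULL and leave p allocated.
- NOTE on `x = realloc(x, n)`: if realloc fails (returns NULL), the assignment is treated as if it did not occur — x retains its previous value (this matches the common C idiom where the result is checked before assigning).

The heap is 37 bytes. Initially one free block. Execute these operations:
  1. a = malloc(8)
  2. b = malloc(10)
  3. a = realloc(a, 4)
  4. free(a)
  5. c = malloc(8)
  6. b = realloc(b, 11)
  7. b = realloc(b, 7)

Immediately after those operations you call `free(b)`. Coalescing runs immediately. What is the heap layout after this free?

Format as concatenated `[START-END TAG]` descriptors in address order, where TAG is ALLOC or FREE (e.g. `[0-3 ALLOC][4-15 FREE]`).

Answer: [0-7 ALLOC][8-36 FREE]

Derivation:
Op 1: a = malloc(8) -> a = 0; heap: [0-7 ALLOC][8-36 FREE]
Op 2: b = malloc(10) -> b = 8; heap: [0-7 ALLOC][8-17 ALLOC][18-36 FREE]
Op 3: a = realloc(a, 4) -> a = 0; heap: [0-3 ALLOC][4-7 FREE][8-17 ALLOC][18-36 FREE]
Op 4: free(a) -> (freed a); heap: [0-7 FREE][8-17 ALLOC][18-36 FREE]
Op 5: c = malloc(8) -> c = 0; heap: [0-7 ALLOC][8-17 ALLOC][18-36 FREE]
Op 6: b = realloc(b, 11) -> b = 8; heap: [0-7 ALLOC][8-18 ALLOC][19-36 FREE]
Op 7: b = realloc(b, 7) -> b = 8; heap: [0-7 ALLOC][8-14 ALLOC][15-36 FREE]
free(b): b = 8 -> block [8-14 ALLOC]; mark free, coalesce with adjacent free neighbors -> [0-7 ALLOC][8-36 FREE]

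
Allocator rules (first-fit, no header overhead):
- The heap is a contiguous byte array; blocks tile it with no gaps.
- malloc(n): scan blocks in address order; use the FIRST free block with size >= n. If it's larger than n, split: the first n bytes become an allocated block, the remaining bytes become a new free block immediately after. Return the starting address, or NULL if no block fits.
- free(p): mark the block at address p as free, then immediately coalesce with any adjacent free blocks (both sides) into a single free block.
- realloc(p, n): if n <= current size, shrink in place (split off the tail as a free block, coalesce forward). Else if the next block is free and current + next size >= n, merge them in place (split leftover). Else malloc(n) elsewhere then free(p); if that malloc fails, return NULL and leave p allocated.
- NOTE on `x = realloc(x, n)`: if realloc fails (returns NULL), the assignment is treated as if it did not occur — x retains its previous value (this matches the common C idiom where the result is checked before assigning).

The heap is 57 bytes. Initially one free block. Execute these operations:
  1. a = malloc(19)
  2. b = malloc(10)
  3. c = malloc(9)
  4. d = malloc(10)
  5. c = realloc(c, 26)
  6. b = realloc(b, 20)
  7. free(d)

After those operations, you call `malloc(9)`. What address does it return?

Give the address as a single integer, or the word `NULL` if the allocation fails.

Answer: 38

Derivation:
Op 1: a = malloc(19) -> a = 0; heap: [0-18 ALLOC][19-56 FREE]
Op 2: b = malloc(10) -> b = 19; heap: [0-18 ALLOC][19-28 ALLOC][29-56 FREE]
Op 3: c = malloc(9) -> c = 29; heap: [0-18 ALLOC][19-28 ALLOC][29-37 ALLOC][38-56 FREE]
Op 4: d = malloc(10) -> d = 38; heap: [0-18 ALLOC][19-28 ALLOC][29-37 ALLOC][38-47 ALLOC][48-56 FREE]
Op 5: c = realloc(c, 26) -> NULL (c unchanged); heap: [0-18 ALLOC][19-28 ALLOC][29-37 ALLOC][38-47 ALLOC][48-56 FREE]
Op 6: b = realloc(b, 20) -> NULL (b unchanged); heap: [0-18 ALLOC][19-28 ALLOC][29-37 ALLOC][38-47 ALLOC][48-56 FREE]
Op 7: free(d) -> (freed d); heap: [0-18 ALLOC][19-28 ALLOC][29-37 ALLOC][38-56 FREE]
malloc(9): first-fit scan over [0-18 ALLOC][19-28 ALLOC][29-37 ALLOC][38-56 FREE] -> 38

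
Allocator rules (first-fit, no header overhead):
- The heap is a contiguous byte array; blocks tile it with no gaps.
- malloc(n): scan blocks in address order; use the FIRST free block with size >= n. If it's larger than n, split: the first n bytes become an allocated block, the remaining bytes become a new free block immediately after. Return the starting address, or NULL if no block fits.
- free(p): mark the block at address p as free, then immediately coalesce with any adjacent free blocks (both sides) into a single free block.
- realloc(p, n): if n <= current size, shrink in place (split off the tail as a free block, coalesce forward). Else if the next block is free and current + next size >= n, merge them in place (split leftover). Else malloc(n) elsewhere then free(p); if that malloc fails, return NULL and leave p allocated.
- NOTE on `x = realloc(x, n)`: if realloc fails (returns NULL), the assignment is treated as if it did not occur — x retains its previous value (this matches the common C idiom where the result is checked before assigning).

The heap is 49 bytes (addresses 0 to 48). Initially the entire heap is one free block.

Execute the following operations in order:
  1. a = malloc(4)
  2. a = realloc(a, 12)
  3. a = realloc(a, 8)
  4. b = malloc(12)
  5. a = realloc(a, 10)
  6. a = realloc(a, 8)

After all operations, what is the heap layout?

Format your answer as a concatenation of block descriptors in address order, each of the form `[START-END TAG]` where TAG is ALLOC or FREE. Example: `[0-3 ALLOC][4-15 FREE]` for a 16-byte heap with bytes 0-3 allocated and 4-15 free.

Answer: [0-7 FREE][8-19 ALLOC][20-27 ALLOC][28-48 FREE]

Derivation:
Op 1: a = malloc(4) -> a = 0; heap: [0-3 ALLOC][4-48 FREE]
Op 2: a = realloc(a, 12) -> a = 0; heap: [0-11 ALLOC][12-48 FREE]
Op 3: a = realloc(a, 8) -> a = 0; heap: [0-7 ALLOC][8-48 FREE]
Op 4: b = malloc(12) -> b = 8; heap: [0-7 ALLOC][8-19 ALLOC][20-48 FREE]
Op 5: a = realloc(a, 10) -> a = 20; heap: [0-7 FREE][8-19 ALLOC][20-29 ALLOC][30-48 FREE]
Op 6: a = realloc(a, 8) -> a = 20; heap: [0-7 FREE][8-19 ALLOC][20-27 ALLOC][28-48 FREE]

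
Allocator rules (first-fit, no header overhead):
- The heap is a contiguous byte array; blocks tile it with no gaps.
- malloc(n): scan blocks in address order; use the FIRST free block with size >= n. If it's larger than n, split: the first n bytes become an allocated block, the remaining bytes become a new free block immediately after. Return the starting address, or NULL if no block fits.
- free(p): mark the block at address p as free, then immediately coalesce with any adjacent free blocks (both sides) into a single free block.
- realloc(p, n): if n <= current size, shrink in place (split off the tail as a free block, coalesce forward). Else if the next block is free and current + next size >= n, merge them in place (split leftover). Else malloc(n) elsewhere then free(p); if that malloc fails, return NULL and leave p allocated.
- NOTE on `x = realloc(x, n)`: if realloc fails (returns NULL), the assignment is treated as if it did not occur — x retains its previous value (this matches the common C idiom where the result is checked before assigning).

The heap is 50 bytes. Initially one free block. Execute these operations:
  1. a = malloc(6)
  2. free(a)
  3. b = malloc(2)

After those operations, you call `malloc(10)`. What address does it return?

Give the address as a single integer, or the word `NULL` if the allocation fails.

Op 1: a = malloc(6) -> a = 0; heap: [0-5 ALLOC][6-49 FREE]
Op 2: free(a) -> (freed a); heap: [0-49 FREE]
Op 3: b = malloc(2) -> b = 0; heap: [0-1 ALLOC][2-49 FREE]
malloc(10): first-fit scan over [0-1 ALLOC][2-49 FREE] -> 2

Answer: 2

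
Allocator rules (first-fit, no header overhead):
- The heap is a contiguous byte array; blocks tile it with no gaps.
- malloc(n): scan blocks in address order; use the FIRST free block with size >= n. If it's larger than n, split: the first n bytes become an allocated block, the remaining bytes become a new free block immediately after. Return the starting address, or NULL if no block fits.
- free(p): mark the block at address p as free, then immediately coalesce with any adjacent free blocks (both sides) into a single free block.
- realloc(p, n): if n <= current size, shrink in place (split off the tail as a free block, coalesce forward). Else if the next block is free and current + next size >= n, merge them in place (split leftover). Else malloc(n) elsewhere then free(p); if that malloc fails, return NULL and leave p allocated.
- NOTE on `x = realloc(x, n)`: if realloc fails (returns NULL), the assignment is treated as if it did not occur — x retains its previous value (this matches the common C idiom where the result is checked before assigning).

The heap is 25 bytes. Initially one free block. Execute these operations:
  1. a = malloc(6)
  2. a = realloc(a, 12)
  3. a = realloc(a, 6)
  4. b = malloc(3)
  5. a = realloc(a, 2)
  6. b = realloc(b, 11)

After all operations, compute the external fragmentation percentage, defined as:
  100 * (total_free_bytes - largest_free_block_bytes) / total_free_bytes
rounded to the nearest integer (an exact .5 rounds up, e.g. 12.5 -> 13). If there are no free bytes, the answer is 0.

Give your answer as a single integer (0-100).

Op 1: a = malloc(6) -> a = 0; heap: [0-5 ALLOC][6-24 FREE]
Op 2: a = realloc(a, 12) -> a = 0; heap: [0-11 ALLOC][12-24 FREE]
Op 3: a = realloc(a, 6) -> a = 0; heap: [0-5 ALLOC][6-24 FREE]
Op 4: b = malloc(3) -> b = 6; heap: [0-5 ALLOC][6-8 ALLOC][9-24 FREE]
Op 5: a = realloc(a, 2) -> a = 0; heap: [0-1 ALLOC][2-5 FREE][6-8 ALLOC][9-24 FREE]
Op 6: b = realloc(b, 11) -> b = 6; heap: [0-1 ALLOC][2-5 FREE][6-16 ALLOC][17-24 FREE]
Free blocks: [4 8] total_free=12 largest=8 -> 100*(12-8)/12 = 400/12 ≈ 33.333 -> rounds to 33

Answer: 33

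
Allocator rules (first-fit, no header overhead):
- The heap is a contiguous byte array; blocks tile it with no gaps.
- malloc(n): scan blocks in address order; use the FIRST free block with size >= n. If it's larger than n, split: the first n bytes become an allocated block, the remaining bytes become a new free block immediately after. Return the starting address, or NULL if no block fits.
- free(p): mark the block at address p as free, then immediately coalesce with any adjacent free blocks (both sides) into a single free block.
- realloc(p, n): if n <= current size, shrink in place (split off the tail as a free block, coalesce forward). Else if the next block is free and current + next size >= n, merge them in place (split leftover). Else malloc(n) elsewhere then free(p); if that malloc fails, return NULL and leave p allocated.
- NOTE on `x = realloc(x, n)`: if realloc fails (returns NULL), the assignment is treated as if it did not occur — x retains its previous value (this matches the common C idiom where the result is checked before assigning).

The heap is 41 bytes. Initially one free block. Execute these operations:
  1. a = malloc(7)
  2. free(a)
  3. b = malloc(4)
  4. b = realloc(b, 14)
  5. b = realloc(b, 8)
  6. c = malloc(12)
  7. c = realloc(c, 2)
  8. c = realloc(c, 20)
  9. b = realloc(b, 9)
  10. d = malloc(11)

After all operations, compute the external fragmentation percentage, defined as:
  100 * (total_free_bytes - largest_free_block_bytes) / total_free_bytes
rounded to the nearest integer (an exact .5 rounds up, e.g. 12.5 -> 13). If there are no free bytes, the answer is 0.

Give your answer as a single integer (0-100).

Answer: 33

Derivation:
Op 1: a = malloc(7) -> a = 0; heap: [0-6 ALLOC][7-40 FREE]
Op 2: free(a) -> (freed a); heap: [0-40 FREE]
Op 3: b = malloc(4) -> b = 0; heap: [0-3 ALLOC][4-40 FREE]
Op 4: b = realloc(b, 14) -> b = 0; heap: [0-13 ALLOC][14-40 FREE]
Op 5: b = realloc(b, 8) -> b = 0; heap: [0-7 ALLOC][8-40 FREE]
Op 6: c = malloc(12) -> c = 8; heap: [0-7 ALLOC][8-19 ALLOC][20-40 FREE]
Op 7: c = realloc(c, 2) -> c = 8; heap: [0-7 ALLOC][8-9 ALLOC][10-40 FREE]
Op 8: c = realloc(c, 20) -> c = 8; heap: [0-7 ALLOC][8-27 ALLOC][28-40 FREE]
Op 9: b = realloc(b, 9) -> b = 28; heap: [0-7 FREE][8-27 ALLOC][28-36 ALLOC][37-40 FREE]
Op 10: d = malloc(11) -> d = NULL; heap: [0-7 FREE][8-27 ALLOC][28-36 ALLOC][37-40 FREE]
Free blocks: [8 4] total_free=12 largest=8 -> 100*(12-8)/12 = 400/12 ≈ 33.333 -> rounds to 33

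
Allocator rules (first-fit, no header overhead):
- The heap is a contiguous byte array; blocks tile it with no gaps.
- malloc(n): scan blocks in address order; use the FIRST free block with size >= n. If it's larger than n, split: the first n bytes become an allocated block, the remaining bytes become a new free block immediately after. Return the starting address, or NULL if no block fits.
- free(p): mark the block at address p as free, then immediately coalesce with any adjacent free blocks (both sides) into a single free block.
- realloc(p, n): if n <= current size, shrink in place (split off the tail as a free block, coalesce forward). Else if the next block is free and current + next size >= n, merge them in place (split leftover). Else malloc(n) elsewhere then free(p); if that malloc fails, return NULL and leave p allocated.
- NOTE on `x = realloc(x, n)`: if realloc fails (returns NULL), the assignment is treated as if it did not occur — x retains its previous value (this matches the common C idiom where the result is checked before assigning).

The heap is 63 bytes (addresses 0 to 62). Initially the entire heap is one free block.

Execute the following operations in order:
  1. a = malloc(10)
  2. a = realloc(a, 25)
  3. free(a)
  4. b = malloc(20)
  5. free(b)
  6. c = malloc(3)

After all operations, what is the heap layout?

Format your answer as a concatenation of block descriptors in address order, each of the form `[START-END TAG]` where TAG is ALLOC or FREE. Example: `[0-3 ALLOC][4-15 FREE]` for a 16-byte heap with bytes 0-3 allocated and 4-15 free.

Answer: [0-2 ALLOC][3-62 FREE]

Derivation:
Op 1: a = malloc(10) -> a = 0; heap: [0-9 ALLOC][10-62 FREE]
Op 2: a = realloc(a, 25) -> a = 0; heap: [0-24 ALLOC][25-62 FREE]
Op 3: free(a) -> (freed a); heap: [0-62 FREE]
Op 4: b = malloc(20) -> b = 0; heap: [0-19 ALLOC][20-62 FREE]
Op 5: free(b) -> (freed b); heap: [0-62 FREE]
Op 6: c = malloc(3) -> c = 0; heap: [0-2 ALLOC][3-62 FREE]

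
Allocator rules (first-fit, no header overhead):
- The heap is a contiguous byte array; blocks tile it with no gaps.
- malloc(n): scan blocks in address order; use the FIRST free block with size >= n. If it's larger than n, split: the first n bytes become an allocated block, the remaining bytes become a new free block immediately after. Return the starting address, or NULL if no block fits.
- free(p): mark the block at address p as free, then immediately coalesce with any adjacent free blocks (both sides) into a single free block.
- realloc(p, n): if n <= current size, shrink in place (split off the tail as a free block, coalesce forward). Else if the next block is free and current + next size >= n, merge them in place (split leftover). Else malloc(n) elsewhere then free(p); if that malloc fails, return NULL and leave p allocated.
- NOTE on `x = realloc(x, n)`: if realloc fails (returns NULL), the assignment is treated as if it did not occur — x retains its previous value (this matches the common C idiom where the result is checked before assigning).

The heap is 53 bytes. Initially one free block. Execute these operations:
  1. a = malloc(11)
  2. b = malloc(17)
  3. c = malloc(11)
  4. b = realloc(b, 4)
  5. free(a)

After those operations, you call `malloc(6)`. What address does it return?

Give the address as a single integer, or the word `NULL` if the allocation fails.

Op 1: a = malloc(11) -> a = 0; heap: [0-10 ALLOC][11-52 FREE]
Op 2: b = malloc(17) -> b = 11; heap: [0-10 ALLOC][11-27 ALLOC][28-52 FREE]
Op 3: c = malloc(11) -> c = 28; heap: [0-10 ALLOC][11-27 ALLOC][28-38 ALLOC][39-52 FREE]
Op 4: b = realloc(b, 4) -> b = 11; heap: [0-10 ALLOC][11-14 ALLOC][15-27 FREE][28-38 ALLOC][39-52 FREE]
Op 5: free(a) -> (freed a); heap: [0-10 FREE][11-14 ALLOC][15-27 FREE][28-38 ALLOC][39-52 FREE]
malloc(6): first-fit scan over [0-10 FREE][11-14 ALLOC][15-27 FREE][28-38 ALLOC][39-52 FREE] -> 0

Answer: 0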